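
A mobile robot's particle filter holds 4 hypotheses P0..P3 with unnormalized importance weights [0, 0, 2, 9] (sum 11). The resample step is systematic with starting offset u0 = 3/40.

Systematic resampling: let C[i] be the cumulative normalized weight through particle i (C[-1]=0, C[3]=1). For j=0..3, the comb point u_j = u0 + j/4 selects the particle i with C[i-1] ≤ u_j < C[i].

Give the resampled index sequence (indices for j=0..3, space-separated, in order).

2 3 3 3

C = [0, 0, 2/11, 1]
j=0: u_0=3/40 ∈ [0, 2/11) → index 2
j=1: u_1=13/40 ∈ [2/11, 1) → index 3
j=2: u_2=23/40 ∈ [2/11, 1) → index 3
j=3: u_3=33/40 ∈ [2/11, 1) → index 3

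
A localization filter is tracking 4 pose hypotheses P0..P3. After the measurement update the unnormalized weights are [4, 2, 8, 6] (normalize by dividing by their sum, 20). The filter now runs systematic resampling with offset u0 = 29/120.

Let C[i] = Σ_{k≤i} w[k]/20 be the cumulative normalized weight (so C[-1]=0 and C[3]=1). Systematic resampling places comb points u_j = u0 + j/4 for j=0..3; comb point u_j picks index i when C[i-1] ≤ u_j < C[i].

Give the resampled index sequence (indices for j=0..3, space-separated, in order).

C = [1/5, 3/10, 7/10, 1]
j=0: u_0=29/120 ∈ [1/5, 3/10) → index 1
j=1: u_1=59/120 ∈ [3/10, 7/10) → index 2
j=2: u_2=89/120 ∈ [7/10, 1) → index 3
j=3: u_3=119/120 ∈ [7/10, 1) → index 3

1 2 3 3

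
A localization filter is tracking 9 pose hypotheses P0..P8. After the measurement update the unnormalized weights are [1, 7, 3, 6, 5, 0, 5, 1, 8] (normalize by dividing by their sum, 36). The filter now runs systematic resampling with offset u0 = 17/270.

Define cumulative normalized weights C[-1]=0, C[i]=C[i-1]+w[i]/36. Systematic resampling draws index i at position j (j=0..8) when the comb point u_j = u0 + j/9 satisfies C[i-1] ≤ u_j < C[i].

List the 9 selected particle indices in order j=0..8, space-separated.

1 1 2 3 4 6 6 8 8

C = [1/36, 2/9, 11/36, 17/36, 11/18, 11/18, 3/4, 7/9, 1]
j=0: u_0=17/270 ∈ [1/36, 2/9) → index 1
j=1: u_1=47/270 ∈ [1/36, 2/9) → index 1
j=2: u_2=77/270 ∈ [2/9, 11/36) → index 2
j=3: u_3=107/270 ∈ [11/36, 17/36) → index 3
j=4: u_4=137/270 ∈ [17/36, 11/18) → index 4
j=5: u_5=167/270 ∈ [11/18, 3/4) → index 6
j=6: u_6=197/270 ∈ [11/18, 3/4) → index 6
j=7: u_7=227/270 ∈ [7/9, 1) → index 8
j=8: u_8=257/270 ∈ [7/9, 1) → index 8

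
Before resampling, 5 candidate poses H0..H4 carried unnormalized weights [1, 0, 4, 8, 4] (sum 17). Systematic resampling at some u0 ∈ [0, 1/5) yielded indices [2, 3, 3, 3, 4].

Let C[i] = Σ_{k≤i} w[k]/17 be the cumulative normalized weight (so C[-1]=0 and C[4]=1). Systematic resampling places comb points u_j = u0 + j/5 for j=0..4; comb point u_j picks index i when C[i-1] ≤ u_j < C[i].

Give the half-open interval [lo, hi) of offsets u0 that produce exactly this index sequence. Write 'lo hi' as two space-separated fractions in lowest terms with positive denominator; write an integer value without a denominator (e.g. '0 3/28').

8/85 14/85

C = [1/17, 1/17, 5/17, 13/17, 1]
j=0 picked index 2: u0 ∈ [1/17, 5/17)
j=1 picked index 3: u0 ∈ [8/85, 48/85)
j=2 picked index 3: u0 ∈ [-9/85, 31/85)
j=3 picked index 3: u0 ∈ [-26/85, 14/85)
j=4 picked index 4: u0 ∈ [-3/85, 1/5)
intersection: [8/85, 14/85)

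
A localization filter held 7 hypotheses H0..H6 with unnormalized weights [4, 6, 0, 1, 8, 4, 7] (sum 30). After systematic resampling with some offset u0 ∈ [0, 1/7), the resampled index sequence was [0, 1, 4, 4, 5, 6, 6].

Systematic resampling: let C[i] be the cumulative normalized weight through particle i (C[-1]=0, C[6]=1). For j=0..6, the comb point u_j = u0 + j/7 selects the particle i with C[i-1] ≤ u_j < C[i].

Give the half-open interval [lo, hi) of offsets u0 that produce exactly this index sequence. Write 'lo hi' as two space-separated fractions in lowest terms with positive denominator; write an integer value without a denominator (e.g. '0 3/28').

C = [2/15, 1/3, 1/3, 11/30, 19/30, 23/30, 1]
j=0 picked index 0: u0 ∈ [0, 2/15)
j=1 picked index 1: u0 ∈ [-1/105, 4/21)
j=2 picked index 4: u0 ∈ [17/210, 73/210)
j=3 picked index 4: u0 ∈ [-13/210, 43/210)
j=4 picked index 5: u0 ∈ [13/210, 41/210)
j=5 picked index 6: u0 ∈ [11/210, 2/7)
j=6 picked index 6: u0 ∈ [-19/210, 1/7)
intersection: [17/210, 2/15)

17/210 2/15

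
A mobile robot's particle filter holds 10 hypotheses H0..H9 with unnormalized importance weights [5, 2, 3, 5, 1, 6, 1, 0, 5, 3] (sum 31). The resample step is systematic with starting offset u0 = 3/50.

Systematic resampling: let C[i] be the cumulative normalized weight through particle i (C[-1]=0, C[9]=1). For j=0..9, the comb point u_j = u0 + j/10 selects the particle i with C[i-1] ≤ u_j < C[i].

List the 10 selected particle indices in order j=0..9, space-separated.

C = [5/31, 7/31, 10/31, 15/31, 16/31, 22/31, 23/31, 23/31, 28/31, 1]
j=0: u_0=3/50 ∈ [0, 5/31) → index 0
j=1: u_1=4/25 ∈ [0, 5/31) → index 0
j=2: u_2=13/50 ∈ [7/31, 10/31) → index 2
j=3: u_3=9/25 ∈ [10/31, 15/31) → index 3
j=4: u_4=23/50 ∈ [10/31, 15/31) → index 3
j=5: u_5=14/25 ∈ [16/31, 22/31) → index 5
j=6: u_6=33/50 ∈ [16/31, 22/31) → index 5
j=7: u_7=19/25 ∈ [23/31, 28/31) → index 8
j=8: u_8=43/50 ∈ [23/31, 28/31) → index 8
j=9: u_9=24/25 ∈ [28/31, 1) → index 9

0 0 2 3 3 5 5 8 8 9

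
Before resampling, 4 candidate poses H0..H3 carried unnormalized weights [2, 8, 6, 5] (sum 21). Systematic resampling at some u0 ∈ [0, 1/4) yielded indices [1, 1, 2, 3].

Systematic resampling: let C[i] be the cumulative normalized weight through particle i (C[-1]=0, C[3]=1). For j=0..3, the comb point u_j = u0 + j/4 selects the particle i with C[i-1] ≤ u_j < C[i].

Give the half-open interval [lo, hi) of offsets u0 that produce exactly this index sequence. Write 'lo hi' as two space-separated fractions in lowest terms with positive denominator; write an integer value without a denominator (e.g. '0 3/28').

2/21 19/84

C = [2/21, 10/21, 16/21, 1]
j=0 picked index 1: u0 ∈ [2/21, 10/21)
j=1 picked index 1: u0 ∈ [-13/84, 19/84)
j=2 picked index 2: u0 ∈ [-1/42, 11/42)
j=3 picked index 3: u0 ∈ [1/84, 1/4)
intersection: [2/21, 19/84)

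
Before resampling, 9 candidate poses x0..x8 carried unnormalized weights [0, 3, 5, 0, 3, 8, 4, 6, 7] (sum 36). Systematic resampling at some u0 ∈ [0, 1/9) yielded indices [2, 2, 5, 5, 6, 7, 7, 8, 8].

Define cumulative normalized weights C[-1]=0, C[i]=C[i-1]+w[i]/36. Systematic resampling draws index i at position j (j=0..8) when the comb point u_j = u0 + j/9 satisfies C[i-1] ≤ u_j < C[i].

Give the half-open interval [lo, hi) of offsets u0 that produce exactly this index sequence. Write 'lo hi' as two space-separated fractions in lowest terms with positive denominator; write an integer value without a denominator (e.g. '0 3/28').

C = [0, 1/12, 2/9, 2/9, 11/36, 19/36, 23/36, 29/36, 1]
j=0 picked index 2: u0 ∈ [1/12, 2/9)
j=1 picked index 2: u0 ∈ [-1/36, 1/9)
j=2 picked index 5: u0 ∈ [1/12, 11/36)
j=3 picked index 5: u0 ∈ [-1/36, 7/36)
j=4 picked index 6: u0 ∈ [1/12, 7/36)
j=5 picked index 7: u0 ∈ [1/12, 1/4)
j=6 picked index 7: u0 ∈ [-1/36, 5/36)
j=7 picked index 8: u0 ∈ [1/36, 2/9)
j=8 picked index 8: u0 ∈ [-1/12, 1/9)
intersection: [1/12, 1/9)

1/12 1/9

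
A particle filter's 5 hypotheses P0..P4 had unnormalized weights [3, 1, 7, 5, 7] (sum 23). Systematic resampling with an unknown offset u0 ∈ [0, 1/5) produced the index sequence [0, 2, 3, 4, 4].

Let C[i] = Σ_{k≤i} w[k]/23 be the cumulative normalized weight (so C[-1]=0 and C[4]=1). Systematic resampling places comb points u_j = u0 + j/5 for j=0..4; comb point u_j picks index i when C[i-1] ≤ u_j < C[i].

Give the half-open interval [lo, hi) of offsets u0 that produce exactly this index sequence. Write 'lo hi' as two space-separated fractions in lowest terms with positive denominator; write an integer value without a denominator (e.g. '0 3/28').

11/115 3/23

C = [3/23, 4/23, 11/23, 16/23, 1]
j=0 picked index 0: u0 ∈ [0, 3/23)
j=1 picked index 2: u0 ∈ [-3/115, 32/115)
j=2 picked index 3: u0 ∈ [9/115, 34/115)
j=3 picked index 4: u0 ∈ [11/115, 2/5)
j=4 picked index 4: u0 ∈ [-12/115, 1/5)
intersection: [11/115, 3/23)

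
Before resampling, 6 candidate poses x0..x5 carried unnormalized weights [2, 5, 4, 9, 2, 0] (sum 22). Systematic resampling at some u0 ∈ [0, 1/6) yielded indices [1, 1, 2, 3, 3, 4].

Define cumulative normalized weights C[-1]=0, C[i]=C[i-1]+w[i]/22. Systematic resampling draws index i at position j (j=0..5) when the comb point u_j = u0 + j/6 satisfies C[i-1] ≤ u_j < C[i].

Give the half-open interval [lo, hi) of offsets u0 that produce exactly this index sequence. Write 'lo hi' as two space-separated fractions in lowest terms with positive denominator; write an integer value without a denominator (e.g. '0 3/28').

C = [1/11, 7/22, 1/2, 10/11, 1, 1]
j=0 picked index 1: u0 ∈ [1/11, 7/22)
j=1 picked index 1: u0 ∈ [-5/66, 5/33)
j=2 picked index 2: u0 ∈ [-1/66, 1/6)
j=3 picked index 3: u0 ∈ [0, 9/22)
j=4 picked index 3: u0 ∈ [-1/6, 8/33)
j=5 picked index 4: u0 ∈ [5/66, 1/6)
intersection: [1/11, 5/33)

1/11 5/33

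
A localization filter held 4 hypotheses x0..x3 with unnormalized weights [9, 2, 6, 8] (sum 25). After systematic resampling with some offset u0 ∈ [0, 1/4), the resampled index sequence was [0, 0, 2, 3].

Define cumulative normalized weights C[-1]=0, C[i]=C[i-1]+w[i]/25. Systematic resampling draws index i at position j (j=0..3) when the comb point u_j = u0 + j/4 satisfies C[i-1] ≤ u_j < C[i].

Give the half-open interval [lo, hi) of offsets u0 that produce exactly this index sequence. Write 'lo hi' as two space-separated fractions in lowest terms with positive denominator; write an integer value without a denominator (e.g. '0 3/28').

C = [9/25, 11/25, 17/25, 1]
j=0 picked index 0: u0 ∈ [0, 9/25)
j=1 picked index 0: u0 ∈ [-1/4, 11/100)
j=2 picked index 2: u0 ∈ [-3/50, 9/50)
j=3 picked index 3: u0 ∈ [-7/100, 1/4)
intersection: [0, 11/100)

0 11/100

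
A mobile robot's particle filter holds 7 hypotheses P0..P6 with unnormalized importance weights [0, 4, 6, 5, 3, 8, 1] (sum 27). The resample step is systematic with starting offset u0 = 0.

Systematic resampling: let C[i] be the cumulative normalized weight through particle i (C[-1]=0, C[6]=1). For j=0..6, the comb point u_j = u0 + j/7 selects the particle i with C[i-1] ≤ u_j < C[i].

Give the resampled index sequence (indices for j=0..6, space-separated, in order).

1 1 2 3 4 5 5

C = [0, 4/27, 10/27, 5/9, 2/3, 26/27, 1]
j=0: u_0=0 ∈ [0, 4/27) → index 1
j=1: u_1=1/7 ∈ [0, 4/27) → index 1
j=2: u_2=2/7 ∈ [4/27, 10/27) → index 2
j=3: u_3=3/7 ∈ [10/27, 5/9) → index 3
j=4: u_4=4/7 ∈ [5/9, 2/3) → index 4
j=5: u_5=5/7 ∈ [2/3, 26/27) → index 5
j=6: u_6=6/7 ∈ [2/3, 26/27) → index 5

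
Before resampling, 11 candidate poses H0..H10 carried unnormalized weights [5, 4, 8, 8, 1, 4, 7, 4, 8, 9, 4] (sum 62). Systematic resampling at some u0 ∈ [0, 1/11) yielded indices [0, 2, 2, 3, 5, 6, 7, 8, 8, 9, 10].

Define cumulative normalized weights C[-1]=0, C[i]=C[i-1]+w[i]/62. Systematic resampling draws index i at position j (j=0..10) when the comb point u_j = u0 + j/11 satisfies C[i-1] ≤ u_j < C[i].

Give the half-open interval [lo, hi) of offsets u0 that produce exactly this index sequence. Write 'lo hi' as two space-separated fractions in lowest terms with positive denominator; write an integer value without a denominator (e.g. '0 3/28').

C = [5/62, 9/62, 17/62, 25/62, 13/31, 15/31, 37/62, 41/62, 49/62, 29/31, 1]
j=0 picked index 0: u0 ∈ [0, 5/62)
j=1 picked index 2: u0 ∈ [37/682, 125/682)
j=2 picked index 2: u0 ∈ [-25/682, 63/682)
j=3 picked index 3: u0 ∈ [1/682, 89/682)
j=4 picked index 5: u0 ∈ [19/341, 41/341)
j=5 picked index 6: u0 ∈ [10/341, 97/682)
j=6 picked index 7: u0 ∈ [35/682, 79/682)
j=7 picked index 8: u0 ∈ [17/682, 105/682)
j=8 picked index 8: u0 ∈ [-45/682, 43/682)
j=9 picked index 9: u0 ∈ [-19/682, 40/341)
j=10 picked index 10: u0 ∈ [9/341, 1/11)
intersection: [19/341, 43/682)

19/341 43/682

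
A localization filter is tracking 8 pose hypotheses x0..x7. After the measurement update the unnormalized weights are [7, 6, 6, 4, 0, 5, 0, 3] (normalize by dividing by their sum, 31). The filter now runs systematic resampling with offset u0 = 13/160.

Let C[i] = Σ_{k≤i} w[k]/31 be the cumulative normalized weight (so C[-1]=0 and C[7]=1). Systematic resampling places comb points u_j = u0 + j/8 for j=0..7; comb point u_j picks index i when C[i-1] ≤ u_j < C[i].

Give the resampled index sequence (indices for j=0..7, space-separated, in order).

0 0 1 2 2 3 5 7

C = [7/31, 13/31, 19/31, 23/31, 23/31, 28/31, 28/31, 1]
j=0: u_0=13/160 ∈ [0, 7/31) → index 0
j=1: u_1=33/160 ∈ [0, 7/31) → index 0
j=2: u_2=53/160 ∈ [7/31, 13/31) → index 1
j=3: u_3=73/160 ∈ [13/31, 19/31) → index 2
j=4: u_4=93/160 ∈ [13/31, 19/31) → index 2
j=5: u_5=113/160 ∈ [19/31, 23/31) → index 3
j=6: u_6=133/160 ∈ [23/31, 28/31) → index 5
j=7: u_7=153/160 ∈ [28/31, 1) → index 7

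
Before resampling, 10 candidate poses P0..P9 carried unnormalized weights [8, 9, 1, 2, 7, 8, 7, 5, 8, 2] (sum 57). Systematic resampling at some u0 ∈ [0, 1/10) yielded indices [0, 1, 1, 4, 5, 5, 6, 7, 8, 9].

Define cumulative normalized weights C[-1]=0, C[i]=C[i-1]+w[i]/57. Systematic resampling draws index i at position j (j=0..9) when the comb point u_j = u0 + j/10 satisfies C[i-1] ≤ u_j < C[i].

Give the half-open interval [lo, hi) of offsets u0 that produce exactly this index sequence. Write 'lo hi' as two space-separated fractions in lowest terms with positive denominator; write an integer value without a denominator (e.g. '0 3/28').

C = [8/57, 17/57, 6/19, 20/57, 9/19, 35/57, 14/19, 47/57, 55/57, 1]
j=0 picked index 0: u0 ∈ [0, 8/57)
j=1 picked index 1: u0 ∈ [23/570, 113/570)
j=2 picked index 1: u0 ∈ [-17/285, 28/285)
j=3 picked index 4: u0 ∈ [29/570, 33/190)
j=4 picked index 5: u0 ∈ [7/95, 61/285)
j=5 picked index 5: u0 ∈ [-1/38, 13/114)
j=6 picked index 6: u0 ∈ [4/285, 13/95)
j=7 picked index 7: u0 ∈ [7/190, 71/570)
j=8 picked index 8: u0 ∈ [7/285, 47/285)
j=9 picked index 9: u0 ∈ [37/570, 1/10)
intersection: [7/95, 28/285)

7/95 28/285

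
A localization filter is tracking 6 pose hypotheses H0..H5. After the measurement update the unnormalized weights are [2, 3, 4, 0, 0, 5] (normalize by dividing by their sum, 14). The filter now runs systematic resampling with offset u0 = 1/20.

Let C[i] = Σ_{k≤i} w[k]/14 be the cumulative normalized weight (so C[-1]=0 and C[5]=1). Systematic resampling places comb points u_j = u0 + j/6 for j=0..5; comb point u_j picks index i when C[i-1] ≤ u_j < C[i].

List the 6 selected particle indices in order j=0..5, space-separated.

C = [1/7, 5/14, 9/14, 9/14, 9/14, 1]
j=0: u_0=1/20 ∈ [0, 1/7) → index 0
j=1: u_1=13/60 ∈ [1/7, 5/14) → index 1
j=2: u_2=23/60 ∈ [5/14, 9/14) → index 2
j=3: u_3=11/20 ∈ [5/14, 9/14) → index 2
j=4: u_4=43/60 ∈ [9/14, 1) → index 5
j=5: u_5=53/60 ∈ [9/14, 1) → index 5

0 1 2 2 5 5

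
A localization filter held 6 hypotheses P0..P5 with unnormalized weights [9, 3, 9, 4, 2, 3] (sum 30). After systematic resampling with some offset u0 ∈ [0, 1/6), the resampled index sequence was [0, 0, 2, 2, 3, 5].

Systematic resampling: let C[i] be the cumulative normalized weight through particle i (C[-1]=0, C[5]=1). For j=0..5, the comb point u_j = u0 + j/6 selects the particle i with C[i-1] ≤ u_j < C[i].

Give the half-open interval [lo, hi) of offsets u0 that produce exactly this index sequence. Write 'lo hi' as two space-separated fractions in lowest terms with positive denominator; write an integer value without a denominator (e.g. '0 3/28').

1/15 2/15

C = [3/10, 2/5, 7/10, 5/6, 9/10, 1]
j=0 picked index 0: u0 ∈ [0, 3/10)
j=1 picked index 0: u0 ∈ [-1/6, 2/15)
j=2 picked index 2: u0 ∈ [1/15, 11/30)
j=3 picked index 2: u0 ∈ [-1/10, 1/5)
j=4 picked index 3: u0 ∈ [1/30, 1/6)
j=5 picked index 5: u0 ∈ [1/15, 1/6)
intersection: [1/15, 2/15)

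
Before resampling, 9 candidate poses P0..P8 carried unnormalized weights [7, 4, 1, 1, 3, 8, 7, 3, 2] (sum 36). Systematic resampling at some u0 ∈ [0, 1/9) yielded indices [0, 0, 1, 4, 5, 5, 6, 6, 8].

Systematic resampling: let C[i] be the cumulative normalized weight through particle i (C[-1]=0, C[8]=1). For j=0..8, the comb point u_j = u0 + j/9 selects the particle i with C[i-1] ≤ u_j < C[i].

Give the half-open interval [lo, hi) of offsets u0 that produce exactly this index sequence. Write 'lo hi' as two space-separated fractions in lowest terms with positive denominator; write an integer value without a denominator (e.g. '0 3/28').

C = [7/36, 11/36, 1/3, 13/36, 4/9, 2/3, 31/36, 17/18, 1]
j=0 picked index 0: u0 ∈ [0, 7/36)
j=1 picked index 0: u0 ∈ [-1/9, 1/12)
j=2 picked index 1: u0 ∈ [-1/36, 1/12)
j=3 picked index 4: u0 ∈ [1/36, 1/9)
j=4 picked index 5: u0 ∈ [0, 2/9)
j=5 picked index 5: u0 ∈ [-1/9, 1/9)
j=6 picked index 6: u0 ∈ [0, 7/36)
j=7 picked index 6: u0 ∈ [-1/9, 1/12)
j=8 picked index 8: u0 ∈ [1/18, 1/9)
intersection: [1/18, 1/12)

1/18 1/12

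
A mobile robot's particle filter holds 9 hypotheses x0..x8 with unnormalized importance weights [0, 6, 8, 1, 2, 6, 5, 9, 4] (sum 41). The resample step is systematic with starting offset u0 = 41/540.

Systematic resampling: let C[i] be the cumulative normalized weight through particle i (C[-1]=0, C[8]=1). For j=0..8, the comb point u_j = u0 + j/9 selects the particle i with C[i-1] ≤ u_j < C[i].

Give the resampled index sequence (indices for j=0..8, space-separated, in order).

1 2 2 4 5 6 7 7 8

C = [0, 6/41, 14/41, 15/41, 17/41, 23/41, 28/41, 37/41, 1]
j=0: u_0=41/540 ∈ [0, 6/41) → index 1
j=1: u_1=101/540 ∈ [6/41, 14/41) → index 2
j=2: u_2=161/540 ∈ [6/41, 14/41) → index 2
j=3: u_3=221/540 ∈ [15/41, 17/41) → index 4
j=4: u_4=281/540 ∈ [17/41, 23/41) → index 5
j=5: u_5=341/540 ∈ [23/41, 28/41) → index 6
j=6: u_6=401/540 ∈ [28/41, 37/41) → index 7
j=7: u_7=461/540 ∈ [28/41, 37/41) → index 7
j=8: u_8=521/540 ∈ [37/41, 1) → index 8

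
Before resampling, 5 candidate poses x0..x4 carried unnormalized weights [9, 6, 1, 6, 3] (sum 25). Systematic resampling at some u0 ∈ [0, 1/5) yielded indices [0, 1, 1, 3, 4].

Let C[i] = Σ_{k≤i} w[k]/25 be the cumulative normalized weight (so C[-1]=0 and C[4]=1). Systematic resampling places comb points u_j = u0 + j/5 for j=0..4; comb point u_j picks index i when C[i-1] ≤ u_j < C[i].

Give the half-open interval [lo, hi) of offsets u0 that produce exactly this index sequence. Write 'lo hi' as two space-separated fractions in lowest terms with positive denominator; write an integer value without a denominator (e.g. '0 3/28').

4/25 1/5

C = [9/25, 3/5, 16/25, 22/25, 1]
j=0 picked index 0: u0 ∈ [0, 9/25)
j=1 picked index 1: u0 ∈ [4/25, 2/5)
j=2 picked index 1: u0 ∈ [-1/25, 1/5)
j=3 picked index 3: u0 ∈ [1/25, 7/25)
j=4 picked index 4: u0 ∈ [2/25, 1/5)
intersection: [4/25, 1/5)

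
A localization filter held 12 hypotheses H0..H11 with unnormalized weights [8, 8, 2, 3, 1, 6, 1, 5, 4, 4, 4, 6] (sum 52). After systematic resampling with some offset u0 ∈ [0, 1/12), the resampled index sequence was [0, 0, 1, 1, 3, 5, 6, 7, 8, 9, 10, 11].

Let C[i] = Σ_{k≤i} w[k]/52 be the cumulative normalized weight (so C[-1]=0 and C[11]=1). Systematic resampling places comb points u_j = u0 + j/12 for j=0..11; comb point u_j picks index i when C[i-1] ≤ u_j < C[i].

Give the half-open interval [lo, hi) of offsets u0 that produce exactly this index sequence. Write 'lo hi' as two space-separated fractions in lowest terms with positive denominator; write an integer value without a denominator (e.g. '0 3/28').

1/26 2/39

C = [2/13, 4/13, 9/26, 21/52, 11/26, 7/13, 29/52, 17/26, 19/26, 21/26, 23/26, 1]
j=0 picked index 0: u0 ∈ [0, 2/13)
j=1 picked index 0: u0 ∈ [-1/12, 11/156)
j=2 picked index 1: u0 ∈ [-1/78, 11/78)
j=3 picked index 1: u0 ∈ [-5/52, 3/52)
j=4 picked index 3: u0 ∈ [1/78, 11/156)
j=5 picked index 5: u0 ∈ [1/156, 19/156)
j=6 picked index 6: u0 ∈ [1/26, 3/52)
j=7 picked index 7: u0 ∈ [-1/39, 11/156)
j=8 picked index 8: u0 ∈ [-1/78, 5/78)
j=9 picked index 9: u0 ∈ [-1/52, 3/52)
j=10 picked index 10: u0 ∈ [-1/39, 2/39)
j=11 picked index 11: u0 ∈ [-5/156, 1/12)
intersection: [1/26, 2/39)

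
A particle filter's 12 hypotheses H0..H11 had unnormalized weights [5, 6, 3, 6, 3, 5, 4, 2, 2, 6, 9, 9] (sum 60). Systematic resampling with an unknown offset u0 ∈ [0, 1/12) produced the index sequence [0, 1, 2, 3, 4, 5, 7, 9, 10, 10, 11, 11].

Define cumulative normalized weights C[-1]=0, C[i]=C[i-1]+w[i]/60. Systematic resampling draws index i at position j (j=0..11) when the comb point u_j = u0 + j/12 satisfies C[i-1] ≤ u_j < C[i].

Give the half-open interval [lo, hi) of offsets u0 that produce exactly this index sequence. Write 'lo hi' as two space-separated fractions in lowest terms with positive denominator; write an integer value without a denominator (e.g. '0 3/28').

C = [1/12, 11/60, 7/30, 1/3, 23/60, 7/15, 8/15, 17/30, 3/5, 7/10, 17/20, 1]
j=0 picked index 0: u0 ∈ [0, 1/12)
j=1 picked index 1: u0 ∈ [0, 1/10)
j=2 picked index 2: u0 ∈ [1/60, 1/15)
j=3 picked index 3: u0 ∈ [-1/60, 1/12)
j=4 picked index 4: u0 ∈ [0, 1/20)
j=5 picked index 5: u0 ∈ [-1/30, 1/20)
j=6 picked index 7: u0 ∈ [1/30, 1/15)
j=7 picked index 9: u0 ∈ [1/60, 7/60)
j=8 picked index 10: u0 ∈ [1/30, 11/60)
j=9 picked index 10: u0 ∈ [-1/20, 1/10)
j=10 picked index 11: u0 ∈ [1/60, 1/6)
j=11 picked index 11: u0 ∈ [-1/15, 1/12)
intersection: [1/30, 1/20)

1/30 1/20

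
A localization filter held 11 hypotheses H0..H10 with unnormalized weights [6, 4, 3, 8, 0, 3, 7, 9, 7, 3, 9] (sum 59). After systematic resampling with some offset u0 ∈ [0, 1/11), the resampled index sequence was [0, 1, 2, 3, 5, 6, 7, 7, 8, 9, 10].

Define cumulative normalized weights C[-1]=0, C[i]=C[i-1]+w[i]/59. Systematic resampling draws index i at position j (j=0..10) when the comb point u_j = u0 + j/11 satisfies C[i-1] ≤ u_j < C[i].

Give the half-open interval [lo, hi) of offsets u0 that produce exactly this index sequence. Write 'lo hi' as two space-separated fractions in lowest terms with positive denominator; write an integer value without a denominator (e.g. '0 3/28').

C = [6/59, 10/59, 13/59, 21/59, 21/59, 24/59, 31/59, 40/59, 47/59, 50/59, 1]
j=0 picked index 0: u0 ∈ [0, 6/59)
j=1 picked index 1: u0 ∈ [7/649, 51/649)
j=2 picked index 2: u0 ∈ [-8/649, 25/649)
j=3 picked index 3: u0 ∈ [-34/649, 54/649)
j=4 picked index 5: u0 ∈ [-5/649, 28/649)
j=5 picked index 6: u0 ∈ [-31/649, 46/649)
j=6 picked index 7: u0 ∈ [-13/649, 86/649)
j=7 picked index 7: u0 ∈ [-72/649, 27/649)
j=8 picked index 8: u0 ∈ [-32/649, 45/649)
j=9 picked index 9: u0 ∈ [-14/649, 19/649)
j=10 picked index 10: u0 ∈ [-40/649, 1/11)
intersection: [7/649, 19/649)

7/649 19/649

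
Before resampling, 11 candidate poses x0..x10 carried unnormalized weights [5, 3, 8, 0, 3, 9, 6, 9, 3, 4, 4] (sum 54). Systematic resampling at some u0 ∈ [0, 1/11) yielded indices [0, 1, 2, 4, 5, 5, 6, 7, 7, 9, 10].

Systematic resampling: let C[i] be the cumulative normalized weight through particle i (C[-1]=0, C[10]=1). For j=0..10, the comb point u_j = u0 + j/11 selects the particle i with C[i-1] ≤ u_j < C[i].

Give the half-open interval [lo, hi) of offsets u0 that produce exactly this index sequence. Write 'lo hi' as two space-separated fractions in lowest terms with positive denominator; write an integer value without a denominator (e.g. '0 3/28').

10/297 17/297

C = [5/54, 4/27, 8/27, 8/27, 19/54, 14/27, 17/27, 43/54, 23/27, 25/27, 1]
j=0 picked index 0: u0 ∈ [0, 5/54)
j=1 picked index 1: u0 ∈ [1/594, 17/297)
j=2 picked index 2: u0 ∈ [-10/297, 34/297)
j=3 picked index 4: u0 ∈ [7/297, 47/594)
j=4 picked index 5: u0 ∈ [-7/594, 46/297)
j=5 picked index 5: u0 ∈ [-61/594, 19/297)
j=6 picked index 6: u0 ∈ [-8/297, 25/297)
j=7 picked index 7: u0 ∈ [-2/297, 95/594)
j=8 picked index 7: u0 ∈ [-29/297, 41/594)
j=9 picked index 9: u0 ∈ [10/297, 32/297)
j=10 picked index 10: u0 ∈ [5/297, 1/11)
intersection: [10/297, 17/297)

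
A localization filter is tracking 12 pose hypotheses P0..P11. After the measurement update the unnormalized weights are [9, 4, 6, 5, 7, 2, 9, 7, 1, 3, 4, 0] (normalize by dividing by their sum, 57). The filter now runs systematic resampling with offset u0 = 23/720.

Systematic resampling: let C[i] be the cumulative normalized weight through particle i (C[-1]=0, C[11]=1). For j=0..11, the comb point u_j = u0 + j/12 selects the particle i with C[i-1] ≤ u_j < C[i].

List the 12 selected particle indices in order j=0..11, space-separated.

C = [3/19, 13/57, 1/3, 8/19, 31/57, 11/19, 14/19, 49/57, 50/57, 53/57, 1, 1]
j=0: u_0=23/720 ∈ [0, 3/19) → index 0
j=1: u_1=83/720 ∈ [0, 3/19) → index 0
j=2: u_2=143/720 ∈ [3/19, 13/57) → index 1
j=3: u_3=203/720 ∈ [13/57, 1/3) → index 2
j=4: u_4=263/720 ∈ [1/3, 8/19) → index 3
j=5: u_5=323/720 ∈ [8/19, 31/57) → index 4
j=6: u_6=383/720 ∈ [8/19, 31/57) → index 4
j=7: u_7=443/720 ∈ [11/19, 14/19) → index 6
j=8: u_8=503/720 ∈ [11/19, 14/19) → index 6
j=9: u_9=563/720 ∈ [14/19, 49/57) → index 7
j=10: u_10=623/720 ∈ [49/57, 50/57) → index 8
j=11: u_11=683/720 ∈ [53/57, 1) → index 10

0 0 1 2 3 4 4 6 6 7 8 10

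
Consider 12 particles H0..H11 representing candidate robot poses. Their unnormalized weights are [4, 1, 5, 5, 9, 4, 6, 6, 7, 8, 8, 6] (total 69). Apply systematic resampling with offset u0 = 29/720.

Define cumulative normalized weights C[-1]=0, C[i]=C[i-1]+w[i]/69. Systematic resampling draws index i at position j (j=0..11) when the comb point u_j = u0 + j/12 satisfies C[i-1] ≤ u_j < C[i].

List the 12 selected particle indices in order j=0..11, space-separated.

0 2 3 4 5 6 7 8 9 9 10 11

C = [4/69, 5/69, 10/69, 5/23, 8/23, 28/69, 34/69, 40/69, 47/69, 55/69, 21/23, 1]
j=0: u_0=29/720 ∈ [0, 4/69) → index 0
j=1: u_1=89/720 ∈ [5/69, 10/69) → index 2
j=2: u_2=149/720 ∈ [10/69, 5/23) → index 3
j=3: u_3=209/720 ∈ [5/23, 8/23) → index 4
j=4: u_4=269/720 ∈ [8/23, 28/69) → index 5
j=5: u_5=329/720 ∈ [28/69, 34/69) → index 6
j=6: u_6=389/720 ∈ [34/69, 40/69) → index 7
j=7: u_7=449/720 ∈ [40/69, 47/69) → index 8
j=8: u_8=509/720 ∈ [47/69, 55/69) → index 9
j=9: u_9=569/720 ∈ [47/69, 55/69) → index 9
j=10: u_10=629/720 ∈ [55/69, 21/23) → index 10
j=11: u_11=689/720 ∈ [21/23, 1) → index 11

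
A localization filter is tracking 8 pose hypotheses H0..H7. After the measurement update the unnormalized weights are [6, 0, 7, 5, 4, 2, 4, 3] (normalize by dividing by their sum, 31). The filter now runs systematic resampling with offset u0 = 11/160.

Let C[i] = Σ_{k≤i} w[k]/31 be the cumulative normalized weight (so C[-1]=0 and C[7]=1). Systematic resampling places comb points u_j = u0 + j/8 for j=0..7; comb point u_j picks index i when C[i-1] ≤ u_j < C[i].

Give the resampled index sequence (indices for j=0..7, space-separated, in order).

C = [6/31, 6/31, 13/31, 18/31, 22/31, 24/31, 28/31, 1]
j=0: u_0=11/160 ∈ [0, 6/31) → index 0
j=1: u_1=31/160 ∈ [6/31, 13/31) → index 2
j=2: u_2=51/160 ∈ [6/31, 13/31) → index 2
j=3: u_3=71/160 ∈ [13/31, 18/31) → index 3
j=4: u_4=91/160 ∈ [13/31, 18/31) → index 3
j=5: u_5=111/160 ∈ [18/31, 22/31) → index 4
j=6: u_6=131/160 ∈ [24/31, 28/31) → index 6
j=7: u_7=151/160 ∈ [28/31, 1) → index 7

0 2 2 3 3 4 6 7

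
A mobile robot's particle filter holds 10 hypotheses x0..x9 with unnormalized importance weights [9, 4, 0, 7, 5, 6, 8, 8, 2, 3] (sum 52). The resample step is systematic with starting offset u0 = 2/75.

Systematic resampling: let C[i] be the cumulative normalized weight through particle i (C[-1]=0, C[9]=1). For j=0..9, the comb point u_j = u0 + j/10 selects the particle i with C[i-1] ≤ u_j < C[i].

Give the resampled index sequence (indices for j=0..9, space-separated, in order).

0 0 1 3 4 5 6 6 7 8

C = [9/52, 1/4, 1/4, 5/13, 25/52, 31/52, 3/4, 47/52, 49/52, 1]
j=0: u_0=2/75 ∈ [0, 9/52) → index 0
j=1: u_1=19/150 ∈ [0, 9/52) → index 0
j=2: u_2=17/75 ∈ [9/52, 1/4) → index 1
j=3: u_3=49/150 ∈ [1/4, 5/13) → index 3
j=4: u_4=32/75 ∈ [5/13, 25/52) → index 4
j=5: u_5=79/150 ∈ [25/52, 31/52) → index 5
j=6: u_6=47/75 ∈ [31/52, 3/4) → index 6
j=7: u_7=109/150 ∈ [31/52, 3/4) → index 6
j=8: u_8=62/75 ∈ [3/4, 47/52) → index 7
j=9: u_9=139/150 ∈ [47/52, 49/52) → index 8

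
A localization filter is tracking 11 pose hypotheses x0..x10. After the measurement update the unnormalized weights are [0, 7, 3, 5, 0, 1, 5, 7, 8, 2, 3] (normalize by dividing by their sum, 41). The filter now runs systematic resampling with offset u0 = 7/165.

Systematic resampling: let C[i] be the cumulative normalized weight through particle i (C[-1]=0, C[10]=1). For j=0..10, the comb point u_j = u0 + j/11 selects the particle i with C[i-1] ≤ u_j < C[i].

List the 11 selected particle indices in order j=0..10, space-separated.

C = [0, 7/41, 10/41, 15/41, 15/41, 16/41, 21/41, 28/41, 36/41, 38/41, 1]
j=0: u_0=7/165 ∈ [0, 7/41) → index 1
j=1: u_1=2/15 ∈ [0, 7/41) → index 1
j=2: u_2=37/165 ∈ [7/41, 10/41) → index 2
j=3: u_3=52/165 ∈ [10/41, 15/41) → index 3
j=4: u_4=67/165 ∈ [16/41, 21/41) → index 6
j=5: u_5=82/165 ∈ [16/41, 21/41) → index 6
j=6: u_6=97/165 ∈ [21/41, 28/41) → index 7
j=7: u_7=112/165 ∈ [21/41, 28/41) → index 7
j=8: u_8=127/165 ∈ [28/41, 36/41) → index 8
j=9: u_9=142/165 ∈ [28/41, 36/41) → index 8
j=10: u_10=157/165 ∈ [38/41, 1) → index 10

1 1 2 3 6 6 7 7 8 8 10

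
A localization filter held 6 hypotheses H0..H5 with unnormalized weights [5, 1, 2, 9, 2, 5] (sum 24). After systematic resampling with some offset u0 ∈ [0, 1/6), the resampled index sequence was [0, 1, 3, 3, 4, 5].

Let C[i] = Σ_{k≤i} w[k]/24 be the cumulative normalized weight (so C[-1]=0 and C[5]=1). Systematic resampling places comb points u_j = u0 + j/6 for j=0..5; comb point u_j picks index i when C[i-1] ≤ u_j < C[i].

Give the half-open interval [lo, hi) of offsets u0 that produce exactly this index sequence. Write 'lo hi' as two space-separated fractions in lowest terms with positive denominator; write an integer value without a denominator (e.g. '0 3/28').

1/24 1/12

C = [5/24, 1/4, 1/3, 17/24, 19/24, 1]
j=0 picked index 0: u0 ∈ [0, 5/24)
j=1 picked index 1: u0 ∈ [1/24, 1/12)
j=2 picked index 3: u0 ∈ [0, 3/8)
j=3 picked index 3: u0 ∈ [-1/6, 5/24)
j=4 picked index 4: u0 ∈ [1/24, 1/8)
j=5 picked index 5: u0 ∈ [-1/24, 1/6)
intersection: [1/24, 1/12)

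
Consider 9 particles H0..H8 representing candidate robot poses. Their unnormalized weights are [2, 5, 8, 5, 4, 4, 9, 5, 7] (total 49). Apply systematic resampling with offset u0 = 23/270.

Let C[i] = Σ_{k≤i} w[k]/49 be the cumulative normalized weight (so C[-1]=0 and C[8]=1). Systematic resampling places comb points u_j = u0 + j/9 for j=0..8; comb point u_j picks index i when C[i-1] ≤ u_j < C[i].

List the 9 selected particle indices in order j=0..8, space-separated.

C = [2/49, 1/7, 15/49, 20/49, 24/49, 4/7, 37/49, 6/7, 1]
j=0: u_0=23/270 ∈ [2/49, 1/7) → index 1
j=1: u_1=53/270 ∈ [1/7, 15/49) → index 2
j=2: u_2=83/270 ∈ [15/49, 20/49) → index 3
j=3: u_3=113/270 ∈ [20/49, 24/49) → index 4
j=4: u_4=143/270 ∈ [24/49, 4/7) → index 5
j=5: u_5=173/270 ∈ [4/7, 37/49) → index 6
j=6: u_6=203/270 ∈ [4/7, 37/49) → index 6
j=7: u_7=233/270 ∈ [6/7, 1) → index 8
j=8: u_8=263/270 ∈ [6/7, 1) → index 8

1 2 3 4 5 6 6 8 8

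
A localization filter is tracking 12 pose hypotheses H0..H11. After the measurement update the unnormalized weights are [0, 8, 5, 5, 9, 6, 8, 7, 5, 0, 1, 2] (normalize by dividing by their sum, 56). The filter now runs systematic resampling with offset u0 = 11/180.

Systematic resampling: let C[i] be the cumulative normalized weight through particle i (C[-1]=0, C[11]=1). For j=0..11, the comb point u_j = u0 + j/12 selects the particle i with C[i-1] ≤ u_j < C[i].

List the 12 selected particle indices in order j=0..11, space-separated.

C = [0, 1/7, 13/56, 9/28, 27/56, 33/56, 41/56, 6/7, 53/56, 53/56, 27/28, 1]
j=0: u_0=11/180 ∈ [0, 1/7) → index 1
j=1: u_1=13/90 ∈ [1/7, 13/56) → index 2
j=2: u_2=41/180 ∈ [1/7, 13/56) → index 2
j=3: u_3=14/45 ∈ [13/56, 9/28) → index 3
j=4: u_4=71/180 ∈ [9/28, 27/56) → index 4
j=5: u_5=43/90 ∈ [9/28, 27/56) → index 4
j=6: u_6=101/180 ∈ [27/56, 33/56) → index 5
j=7: u_7=29/45 ∈ [33/56, 41/56) → index 6
j=8: u_8=131/180 ∈ [33/56, 41/56) → index 6
j=9: u_9=73/90 ∈ [41/56, 6/7) → index 7
j=10: u_10=161/180 ∈ [6/7, 53/56) → index 8
j=11: u_11=44/45 ∈ [27/28, 1) → index 11

1 2 2 3 4 4 5 6 6 7 8 11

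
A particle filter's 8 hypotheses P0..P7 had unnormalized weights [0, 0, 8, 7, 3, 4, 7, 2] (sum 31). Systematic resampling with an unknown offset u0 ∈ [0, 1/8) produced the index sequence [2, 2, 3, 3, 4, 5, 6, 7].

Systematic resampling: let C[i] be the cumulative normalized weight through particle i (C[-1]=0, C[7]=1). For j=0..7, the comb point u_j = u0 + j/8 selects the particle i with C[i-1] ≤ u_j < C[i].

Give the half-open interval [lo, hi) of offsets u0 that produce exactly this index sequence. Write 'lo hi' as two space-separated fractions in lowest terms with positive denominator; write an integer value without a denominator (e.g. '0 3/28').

C = [0, 0, 8/31, 15/31, 18/31, 22/31, 29/31, 1]
j=0 picked index 2: u0 ∈ [0, 8/31)
j=1 picked index 2: u0 ∈ [-1/8, 33/248)
j=2 picked index 3: u0 ∈ [1/124, 29/124)
j=3 picked index 3: u0 ∈ [-29/248, 27/248)
j=4 picked index 4: u0 ∈ [-1/62, 5/62)
j=5 picked index 5: u0 ∈ [-11/248, 21/248)
j=6 picked index 6: u0 ∈ [-5/124, 23/124)
j=7 picked index 7: u0 ∈ [15/248, 1/8)
intersection: [15/248, 5/62)

15/248 5/62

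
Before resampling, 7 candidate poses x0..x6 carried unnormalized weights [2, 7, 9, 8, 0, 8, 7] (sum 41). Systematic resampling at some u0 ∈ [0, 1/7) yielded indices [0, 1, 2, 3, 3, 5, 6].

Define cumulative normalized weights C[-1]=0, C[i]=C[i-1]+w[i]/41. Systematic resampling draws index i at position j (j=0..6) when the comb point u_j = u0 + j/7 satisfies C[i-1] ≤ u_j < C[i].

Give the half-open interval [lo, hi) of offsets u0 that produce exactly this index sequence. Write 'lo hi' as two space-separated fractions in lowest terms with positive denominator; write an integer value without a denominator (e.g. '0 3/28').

C = [2/41, 9/41, 18/41, 26/41, 26/41, 34/41, 1]
j=0 picked index 0: u0 ∈ [0, 2/41)
j=1 picked index 1: u0 ∈ [-27/287, 22/287)
j=2 picked index 2: u0 ∈ [-19/287, 44/287)
j=3 picked index 3: u0 ∈ [3/287, 59/287)
j=4 picked index 3: u0 ∈ [-38/287, 18/287)
j=5 picked index 5: u0 ∈ [-23/287, 33/287)
j=6 picked index 6: u0 ∈ [-8/287, 1/7)
intersection: [3/287, 2/41)

3/287 2/41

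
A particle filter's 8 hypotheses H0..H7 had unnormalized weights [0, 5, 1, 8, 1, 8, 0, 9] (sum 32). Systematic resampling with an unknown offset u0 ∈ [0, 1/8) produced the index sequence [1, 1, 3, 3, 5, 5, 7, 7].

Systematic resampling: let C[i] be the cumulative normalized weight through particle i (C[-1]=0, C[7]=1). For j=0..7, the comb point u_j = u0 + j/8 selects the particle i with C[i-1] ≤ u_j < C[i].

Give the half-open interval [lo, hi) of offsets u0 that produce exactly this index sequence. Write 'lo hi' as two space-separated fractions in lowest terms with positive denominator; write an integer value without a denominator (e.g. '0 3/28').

C = [0, 5/32, 3/16, 7/16, 15/32, 23/32, 23/32, 1]
j=0 picked index 1: u0 ∈ [0, 5/32)
j=1 picked index 1: u0 ∈ [-1/8, 1/32)
j=2 picked index 3: u0 ∈ [-1/16, 3/16)
j=3 picked index 3: u0 ∈ [-3/16, 1/16)
j=4 picked index 5: u0 ∈ [-1/32, 7/32)
j=5 picked index 5: u0 ∈ [-5/32, 3/32)
j=6 picked index 7: u0 ∈ [-1/32, 1/4)
j=7 picked index 7: u0 ∈ [-5/32, 1/8)
intersection: [0, 1/32)

0 1/32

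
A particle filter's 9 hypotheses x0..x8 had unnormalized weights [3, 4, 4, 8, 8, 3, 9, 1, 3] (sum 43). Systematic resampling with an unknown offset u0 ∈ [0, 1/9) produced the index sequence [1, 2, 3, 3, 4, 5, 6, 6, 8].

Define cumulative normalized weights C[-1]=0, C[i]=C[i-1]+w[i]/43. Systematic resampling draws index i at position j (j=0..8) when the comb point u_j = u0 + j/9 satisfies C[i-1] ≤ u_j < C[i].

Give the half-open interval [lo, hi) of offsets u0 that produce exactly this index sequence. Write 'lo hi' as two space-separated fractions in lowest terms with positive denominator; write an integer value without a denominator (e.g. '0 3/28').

C = [3/43, 7/43, 11/43, 19/43, 27/43, 30/43, 39/43, 40/43, 1]
j=0 picked index 1: u0 ∈ [3/43, 7/43)
j=1 picked index 2: u0 ∈ [20/387, 56/387)
j=2 picked index 3: u0 ∈ [13/387, 85/387)
j=3 picked index 3: u0 ∈ [-10/129, 14/129)
j=4 picked index 4: u0 ∈ [-1/387, 71/387)
j=5 picked index 5: u0 ∈ [28/387, 55/387)
j=6 picked index 6: u0 ∈ [4/129, 31/129)
j=7 picked index 6: u0 ∈ [-31/387, 50/387)
j=8 picked index 8: u0 ∈ [16/387, 1/9)
intersection: [28/387, 14/129)

28/387 14/129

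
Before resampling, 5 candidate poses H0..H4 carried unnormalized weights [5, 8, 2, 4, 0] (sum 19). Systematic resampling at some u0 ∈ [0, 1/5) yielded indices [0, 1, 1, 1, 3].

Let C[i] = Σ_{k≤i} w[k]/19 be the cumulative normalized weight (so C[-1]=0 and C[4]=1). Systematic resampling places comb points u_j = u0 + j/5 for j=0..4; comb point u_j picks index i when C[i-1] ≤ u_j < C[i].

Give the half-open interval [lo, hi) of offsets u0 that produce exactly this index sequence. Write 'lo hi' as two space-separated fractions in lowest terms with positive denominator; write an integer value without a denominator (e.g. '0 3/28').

C = [5/19, 13/19, 15/19, 1, 1]
j=0 picked index 0: u0 ∈ [0, 5/19)
j=1 picked index 1: u0 ∈ [6/95, 46/95)
j=2 picked index 1: u0 ∈ [-13/95, 27/95)
j=3 picked index 1: u0 ∈ [-32/95, 8/95)
j=4 picked index 3: u0 ∈ [-1/95, 1/5)
intersection: [6/95, 8/95)

6/95 8/95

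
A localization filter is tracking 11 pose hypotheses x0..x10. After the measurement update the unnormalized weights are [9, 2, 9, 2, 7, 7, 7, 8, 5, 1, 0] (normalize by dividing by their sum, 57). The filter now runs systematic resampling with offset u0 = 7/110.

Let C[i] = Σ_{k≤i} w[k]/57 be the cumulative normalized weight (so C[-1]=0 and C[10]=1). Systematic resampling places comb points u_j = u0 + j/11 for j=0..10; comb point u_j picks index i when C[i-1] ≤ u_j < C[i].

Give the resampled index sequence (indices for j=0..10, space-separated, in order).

0 0 2 2 4 5 5 6 7 7 8

C = [3/19, 11/57, 20/57, 22/57, 29/57, 12/19, 43/57, 17/19, 56/57, 1, 1]
j=0: u_0=7/110 ∈ [0, 3/19) → index 0
j=1: u_1=17/110 ∈ [0, 3/19) → index 0
j=2: u_2=27/110 ∈ [11/57, 20/57) → index 2
j=3: u_3=37/110 ∈ [11/57, 20/57) → index 2
j=4: u_4=47/110 ∈ [22/57, 29/57) → index 4
j=5: u_5=57/110 ∈ [29/57, 12/19) → index 5
j=6: u_6=67/110 ∈ [29/57, 12/19) → index 5
j=7: u_7=7/10 ∈ [12/19, 43/57) → index 6
j=8: u_8=87/110 ∈ [43/57, 17/19) → index 7
j=9: u_9=97/110 ∈ [43/57, 17/19) → index 7
j=10: u_10=107/110 ∈ [17/19, 56/57) → index 8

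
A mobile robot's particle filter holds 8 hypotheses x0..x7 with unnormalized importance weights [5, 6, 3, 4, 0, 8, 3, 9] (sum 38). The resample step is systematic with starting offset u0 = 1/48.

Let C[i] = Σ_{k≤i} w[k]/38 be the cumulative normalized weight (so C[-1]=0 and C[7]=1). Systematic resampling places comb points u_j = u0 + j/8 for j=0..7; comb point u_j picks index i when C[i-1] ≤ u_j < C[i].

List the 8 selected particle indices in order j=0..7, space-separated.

0 1 1 3 5 5 7 7

C = [5/38, 11/38, 7/19, 9/19, 9/19, 13/19, 29/38, 1]
j=0: u_0=1/48 ∈ [0, 5/38) → index 0
j=1: u_1=7/48 ∈ [5/38, 11/38) → index 1
j=2: u_2=13/48 ∈ [5/38, 11/38) → index 1
j=3: u_3=19/48 ∈ [7/19, 9/19) → index 3
j=4: u_4=25/48 ∈ [9/19, 13/19) → index 5
j=5: u_5=31/48 ∈ [9/19, 13/19) → index 5
j=6: u_6=37/48 ∈ [29/38, 1) → index 7
j=7: u_7=43/48 ∈ [29/38, 1) → index 7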